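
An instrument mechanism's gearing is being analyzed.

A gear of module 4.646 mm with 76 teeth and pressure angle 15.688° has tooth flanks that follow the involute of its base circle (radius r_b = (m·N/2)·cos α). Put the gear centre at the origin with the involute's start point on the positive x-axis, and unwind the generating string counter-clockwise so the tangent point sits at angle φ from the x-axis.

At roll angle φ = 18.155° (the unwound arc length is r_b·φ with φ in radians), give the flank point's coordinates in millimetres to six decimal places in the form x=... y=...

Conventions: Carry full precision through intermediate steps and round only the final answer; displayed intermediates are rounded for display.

x=178.291141 y=1.784467

topology: single-mesh involute geometry — m = 4.646, N = 76
pitch radius r_p = m·N/2 = 4.646·76/2 = 176.548000
base radius r_b = r_p·cos α = 176.548000·cos 15.688° = 169.971304
roll angle φ = 18.155° = 0.31686453 rad
x = r_b·(cos φ + φ·sin φ) = 178.291141
y = r_b·(sin φ − φ·cos φ) = 1.784467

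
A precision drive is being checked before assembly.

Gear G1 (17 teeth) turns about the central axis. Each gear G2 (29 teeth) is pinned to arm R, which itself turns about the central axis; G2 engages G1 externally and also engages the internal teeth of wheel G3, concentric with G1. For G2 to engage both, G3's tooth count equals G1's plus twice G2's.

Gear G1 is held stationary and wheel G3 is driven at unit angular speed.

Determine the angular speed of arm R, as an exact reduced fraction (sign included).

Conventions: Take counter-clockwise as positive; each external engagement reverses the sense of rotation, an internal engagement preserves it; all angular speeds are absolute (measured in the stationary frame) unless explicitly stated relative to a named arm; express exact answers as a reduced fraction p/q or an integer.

topology: planetary set — G1 17T / G2 29T / G3 75T, arm = carrier (Willis)
ring teeth: 17 + 2·29 = 75
17(ω_sun−ω_arm) = −75(ω_ring−ω_arm),  ω_sun = 0, ω_ring = 1
17(0−ω_arm) = −75(1−ω_arm)  ⇒  92·ω_arm = 75  ⇒  ω_arm = 75/92
exact speed ratio = 75/92

75/92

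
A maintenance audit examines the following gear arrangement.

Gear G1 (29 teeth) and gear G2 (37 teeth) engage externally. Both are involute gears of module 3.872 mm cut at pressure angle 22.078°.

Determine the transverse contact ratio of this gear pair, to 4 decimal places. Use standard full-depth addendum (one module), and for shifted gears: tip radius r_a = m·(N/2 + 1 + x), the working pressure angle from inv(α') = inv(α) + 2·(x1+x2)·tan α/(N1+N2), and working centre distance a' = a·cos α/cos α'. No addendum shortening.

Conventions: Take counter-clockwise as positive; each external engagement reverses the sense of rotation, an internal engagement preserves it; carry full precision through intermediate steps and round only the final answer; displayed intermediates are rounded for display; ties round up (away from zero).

1.5855

recognized (one external pair, fixed centres): single-mesh tooth geometry, m = 3.872, N1 = 29, N2 = 37
base radii: r_b1 = 52.027130, r_b2 = 66.379442
tip radii: r_a1 = 60.016000, r_a2 = 75.504000
no profile shift: α' = α, a' = a
action lengths: √(r_a1²−r_b1²) = 29.918188, √(r_a2²−r_b2²) = 35.980880
base pitch p_b = π·m·cos α = 11.272279
CR = (29.918188 + 35.980880 − 127.776000·sin 22.07800°)/11.272279 = 1.585491
contact ratio ≈ 1.5855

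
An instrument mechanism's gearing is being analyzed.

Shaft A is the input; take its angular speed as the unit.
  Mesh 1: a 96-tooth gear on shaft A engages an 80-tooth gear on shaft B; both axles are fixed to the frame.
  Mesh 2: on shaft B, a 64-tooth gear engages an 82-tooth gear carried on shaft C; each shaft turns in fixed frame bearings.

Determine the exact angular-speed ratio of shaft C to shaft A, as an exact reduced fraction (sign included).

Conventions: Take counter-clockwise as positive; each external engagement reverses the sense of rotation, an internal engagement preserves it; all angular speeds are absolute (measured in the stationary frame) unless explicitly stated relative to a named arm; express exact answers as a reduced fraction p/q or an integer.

192/205

class = fixed-axis compound train [2 meshes; 2 ratios multiply, 2 sense flips]
mesh 1 [96T→80T]: running ratio 6/5, sense −
mesh 2 [64T→82T]: running ratio 192/205, sense +
ω_out/ω_in = 192/205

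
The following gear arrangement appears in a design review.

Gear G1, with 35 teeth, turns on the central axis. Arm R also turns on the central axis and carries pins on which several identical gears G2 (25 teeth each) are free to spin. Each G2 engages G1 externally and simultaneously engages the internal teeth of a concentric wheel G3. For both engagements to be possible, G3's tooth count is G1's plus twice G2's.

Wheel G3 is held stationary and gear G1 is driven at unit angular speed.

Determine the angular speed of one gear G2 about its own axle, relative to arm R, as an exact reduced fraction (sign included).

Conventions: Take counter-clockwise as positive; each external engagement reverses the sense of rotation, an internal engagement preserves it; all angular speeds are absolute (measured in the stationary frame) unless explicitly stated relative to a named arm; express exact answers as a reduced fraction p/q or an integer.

-119/120

class = planetary set [G3 = 35+2·25 = 85; Willis about the carrier]
ring teeth: 35 + 2·25 = 85
35(ω_sun−ω_arm) = −85(ω_ring−ω_arm),  ω_ring = 0, ω_sun = 1
35(1−ω_arm) = −85(0−ω_arm)  ⇒  120·ω_arm = 35  ⇒  ω_arm = 7/24
sun–planet mesh: 35·(1−7/24) = −25·(ω_p−ω_arm)  ⇒  ω_p−ω_arm = -119/120
exact speed ratio = -119/120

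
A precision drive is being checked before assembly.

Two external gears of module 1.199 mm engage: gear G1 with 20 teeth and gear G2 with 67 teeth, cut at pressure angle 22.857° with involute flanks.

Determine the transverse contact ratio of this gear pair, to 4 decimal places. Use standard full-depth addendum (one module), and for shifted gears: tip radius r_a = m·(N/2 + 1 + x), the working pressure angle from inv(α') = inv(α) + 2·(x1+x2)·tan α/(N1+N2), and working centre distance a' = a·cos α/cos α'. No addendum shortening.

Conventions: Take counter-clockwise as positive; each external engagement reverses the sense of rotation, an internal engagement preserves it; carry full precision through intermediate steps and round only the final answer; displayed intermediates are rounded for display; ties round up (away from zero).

single-mesh involute tooth geometry (20T engaging 67T at module 1.199)
base radii: r_b1 = 11.048511, r_b2 = 37.012513
tip radii: r_a1 = 13.189000, r_a2 = 41.365500
no profile shift: α' = α, a' = a
action lengths: √(r_a1²−r_b1²) = 7.202785, √(r_a2²−r_b2²) = 18.471017
base pitch p_b = π·m·cos α = 3.470992
CR = (7.202785 + 18.471017 − 52.156500·sin 22.85700°)/3.470992 = 1.559935
contact ratio ≈ 1.5599

1.5599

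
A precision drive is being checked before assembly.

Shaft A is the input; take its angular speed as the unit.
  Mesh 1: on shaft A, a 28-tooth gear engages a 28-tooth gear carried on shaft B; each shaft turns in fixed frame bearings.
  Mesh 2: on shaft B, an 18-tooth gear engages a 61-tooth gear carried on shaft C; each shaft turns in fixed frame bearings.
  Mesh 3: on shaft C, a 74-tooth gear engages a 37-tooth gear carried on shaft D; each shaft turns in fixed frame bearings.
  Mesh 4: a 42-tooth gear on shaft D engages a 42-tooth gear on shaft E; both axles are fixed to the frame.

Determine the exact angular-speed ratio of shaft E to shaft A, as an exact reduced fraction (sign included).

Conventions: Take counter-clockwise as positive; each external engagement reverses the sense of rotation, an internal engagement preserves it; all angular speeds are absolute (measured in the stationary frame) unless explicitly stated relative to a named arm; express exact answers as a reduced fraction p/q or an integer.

36/61

class = fixed-axis compound train [4 meshes; 4 ratios multiply, 4 sense flips]
mesh 1 [28T→28T]: running ratio 1, sense −
mesh 2 [18T→61T]: running ratio 18/61, sense +
mesh 3 [74T→37T]: running ratio 36/61, sense −
mesh 4 [42T→42T]: running ratio 36/61, sense +
ω_out/ω_in = 36/61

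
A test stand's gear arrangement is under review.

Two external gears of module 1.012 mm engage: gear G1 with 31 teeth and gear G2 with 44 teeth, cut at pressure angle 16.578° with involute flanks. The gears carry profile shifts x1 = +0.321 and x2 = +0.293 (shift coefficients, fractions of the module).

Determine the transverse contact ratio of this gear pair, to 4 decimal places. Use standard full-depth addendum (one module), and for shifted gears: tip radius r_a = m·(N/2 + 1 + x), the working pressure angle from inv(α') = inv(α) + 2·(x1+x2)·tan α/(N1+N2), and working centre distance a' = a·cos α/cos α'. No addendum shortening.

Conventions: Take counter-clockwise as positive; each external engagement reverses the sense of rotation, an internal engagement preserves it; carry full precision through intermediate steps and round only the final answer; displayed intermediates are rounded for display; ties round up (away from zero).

1.7404

class = single-mesh tooth geometry [involute pair 31T × 44T, m = 1.012]
base radii: r_b1 = 15.033967, r_b2 = 21.338535
tip radii: r_a1 = 17.022852, r_a2 = 23.572516
inv(α') = inv(16.578°) + 2·(+0.321+0.293)·tan α/(31+44) = 0.01322847  ⇒  α' = 19.24470°
a' = a·cos α / cos α' = 37.9500·cos 16.578°/cos 19.24470° = 38.525315
action lengths: √(r_a1²−r_b1²) = 7.984818, √(r_a2²−r_b2²) = 10.016509
base pitch p_b = π·m·cos α = 3.047136
CR = (7.984818 + 10.016509 − 38.525315·sin 19.24470°)/3.047136 = 1.740407
contact ratio ≈ 1.7404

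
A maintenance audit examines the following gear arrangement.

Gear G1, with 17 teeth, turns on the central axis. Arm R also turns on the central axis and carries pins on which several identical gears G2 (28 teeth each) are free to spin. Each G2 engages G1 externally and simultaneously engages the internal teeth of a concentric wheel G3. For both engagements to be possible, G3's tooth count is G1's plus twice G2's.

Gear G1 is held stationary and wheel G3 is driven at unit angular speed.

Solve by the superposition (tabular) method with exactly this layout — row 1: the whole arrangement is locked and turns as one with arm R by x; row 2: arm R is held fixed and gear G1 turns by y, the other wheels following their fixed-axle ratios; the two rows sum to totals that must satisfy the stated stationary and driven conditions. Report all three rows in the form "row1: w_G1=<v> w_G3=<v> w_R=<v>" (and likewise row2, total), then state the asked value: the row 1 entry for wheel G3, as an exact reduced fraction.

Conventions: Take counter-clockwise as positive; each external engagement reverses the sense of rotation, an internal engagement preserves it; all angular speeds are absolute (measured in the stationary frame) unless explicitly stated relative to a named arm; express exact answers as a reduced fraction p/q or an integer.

row1: w_G1=73/90 w_G3=73/90 w_R=73/90
row2: w_G1=-73/90 w_G3=17/90 w_R=0
total: w_G1=0 w_G3=1 w_R=73/90
asked value: 73/90

class = planetary set [G3 = 17+2·28 = 73; Willis about the carrier]
row 1 (train locked, turned with arm): all members turn x
row 2 — arm fixed, fixed-axis ratios: sun y, ring −(17/73)·y, arm 0
boundary: total ω_sun = x + y = 0 and total ω_ring = x − (17/73)·y = 1  ⇒  y = -73/90, x = 73/90
row 2 ring = −(17/73)·(-73/90) = 17/90
totals (row 1 + row 2): sun 73/90 + (-73/90) = 0, ring 73/90 + 17/90 = 1, arm 73/90 + 0 = 73/90
asked cell (row1, ring) = 73/90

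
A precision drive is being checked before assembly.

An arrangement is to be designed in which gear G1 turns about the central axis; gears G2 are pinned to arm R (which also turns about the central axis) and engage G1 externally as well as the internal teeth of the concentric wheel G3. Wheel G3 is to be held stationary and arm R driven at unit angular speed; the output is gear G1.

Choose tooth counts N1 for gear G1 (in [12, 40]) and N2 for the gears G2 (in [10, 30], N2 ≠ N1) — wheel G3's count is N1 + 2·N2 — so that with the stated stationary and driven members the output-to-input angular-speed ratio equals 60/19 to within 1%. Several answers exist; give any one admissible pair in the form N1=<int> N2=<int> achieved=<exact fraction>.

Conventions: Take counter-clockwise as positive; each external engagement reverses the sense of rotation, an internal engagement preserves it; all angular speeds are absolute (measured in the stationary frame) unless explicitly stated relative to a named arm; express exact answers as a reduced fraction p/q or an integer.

planetary set to be sized for 60/19 (Willis relation)
Willis with ω_ring = 0: ω_sun/ω_arm = (N1+N3)/N1; set equal to 60/19  ⇒  N3/N1 = 60/19 − 1 = 41/19
N3 = N1 + 2·N2  ⇒  N2/N1 = (N3/N1 − 1)/2 = (41/19 − 1)/2 = 11/19
smallest multiple with N1 ≥ 12 and N2 ≥ 10: k = 1  ⇒  N1 = 1·19 = 19, N2 = 1·11 = 11 (N1 ≤ 40, N2 ≤ 30, N2 ≠ N1 ✓), N3 = 19 + 2·11 = 41
check: (N1+N3)/N1 with N1 = 19, N3 = 41 gives 60/19; |achieved − target| = 0 ≤ 3/95 ✓

N1=19 N2=11 achieved=60/19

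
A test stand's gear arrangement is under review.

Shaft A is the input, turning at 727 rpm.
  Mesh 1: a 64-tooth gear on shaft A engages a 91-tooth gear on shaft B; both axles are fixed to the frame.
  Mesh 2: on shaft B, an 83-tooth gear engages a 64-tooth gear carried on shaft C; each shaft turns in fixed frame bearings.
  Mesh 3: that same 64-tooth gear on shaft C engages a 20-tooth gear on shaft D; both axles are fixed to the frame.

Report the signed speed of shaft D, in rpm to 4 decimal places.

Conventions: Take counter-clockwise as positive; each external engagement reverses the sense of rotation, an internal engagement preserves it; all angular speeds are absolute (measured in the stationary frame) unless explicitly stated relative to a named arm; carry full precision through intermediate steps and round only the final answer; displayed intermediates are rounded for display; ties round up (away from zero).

recognized (4 fixed axles, 3 meshes): fixed-axis compound train
mesh 1 [64T→91T]: ω = 727.0000×64/91 = 511.2967 rpm, sense flips to −
mesh 2 [83T→64T]: ω = 511.2967×83/64 = 663.0879 rpm, sense flips to +
mesh 3 [64T→20T]: ω = 663.0879×64/20 = 2121.8813 rpm, sense flips to −
signed output speed = -2121.8813 rpm

-2121.8813 rpm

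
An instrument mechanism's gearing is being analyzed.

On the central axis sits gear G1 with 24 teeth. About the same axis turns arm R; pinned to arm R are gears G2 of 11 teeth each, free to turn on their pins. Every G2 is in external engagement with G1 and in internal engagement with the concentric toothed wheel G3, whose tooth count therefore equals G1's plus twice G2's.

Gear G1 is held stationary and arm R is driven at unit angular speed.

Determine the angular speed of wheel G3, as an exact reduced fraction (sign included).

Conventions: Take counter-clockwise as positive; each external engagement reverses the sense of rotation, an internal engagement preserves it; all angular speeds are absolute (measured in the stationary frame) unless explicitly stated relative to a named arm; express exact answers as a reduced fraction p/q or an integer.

planetary set (24T centre, 11T on arm, 46T internal) — Willis relation
ring teeth: 24 + 2·11 = 46
24(ω_sun−ω_arm) = −46(ω_ring−ω_arm),  ω_sun = 0, ω_arm = 1
ω_ring = 1 − (24/46)(0−1) = 35/23
exact speed ratio = 35/23

35/23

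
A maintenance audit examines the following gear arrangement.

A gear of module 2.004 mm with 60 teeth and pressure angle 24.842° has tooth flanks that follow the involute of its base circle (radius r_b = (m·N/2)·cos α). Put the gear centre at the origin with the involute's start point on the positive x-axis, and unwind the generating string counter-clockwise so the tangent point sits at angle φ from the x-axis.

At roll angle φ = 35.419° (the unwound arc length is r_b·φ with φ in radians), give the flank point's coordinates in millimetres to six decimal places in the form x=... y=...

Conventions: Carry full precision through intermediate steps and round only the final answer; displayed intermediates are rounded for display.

x=64.006462 y=4.134118

recognized (one wheel, involute flank): single-mesh tooth geometry, m = 2.004, N = 60
pitch radius r_p = m·N/2 = 2.004·60/2 = 60.120000
base radius r_b = r_p·cos α = 60.120000·cos 24.842° = 54.557082
roll angle φ = 35.419° = 0.61817817 rad
x = r_b·(cos φ + φ·sin φ) = 64.006462
y = r_b·(sin φ − φ·cos φ) = 4.134118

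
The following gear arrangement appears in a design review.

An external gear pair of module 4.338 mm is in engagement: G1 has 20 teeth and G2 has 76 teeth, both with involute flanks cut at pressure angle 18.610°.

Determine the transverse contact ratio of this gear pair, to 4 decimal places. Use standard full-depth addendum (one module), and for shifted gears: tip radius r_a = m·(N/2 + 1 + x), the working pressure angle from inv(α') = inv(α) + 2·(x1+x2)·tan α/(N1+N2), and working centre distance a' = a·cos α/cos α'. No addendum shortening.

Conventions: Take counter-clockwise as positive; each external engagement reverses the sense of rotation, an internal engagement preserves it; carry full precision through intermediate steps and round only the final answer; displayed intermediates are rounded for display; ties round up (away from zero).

1.7582

class = single-mesh tooth geometry [involute pair 20T × 76T, m = 4.338]
base radii: r_b1 = 41.111778, r_b2 = 156.224757
tip radii: r_a1 = 47.718000, r_a2 = 169.182000
no profile shift: α' = α, a' = a
action lengths: √(r_a1²−r_b1²) = 24.224558, √(r_a2²−r_b2²) = 64.933616
base pitch p_b = π·m·cos α = 12.915646
CR = (24.224558 + 64.933616 − 208.224000·sin 18.61000°)/12.915646 = 1.758236
contact ratio ≈ 1.7582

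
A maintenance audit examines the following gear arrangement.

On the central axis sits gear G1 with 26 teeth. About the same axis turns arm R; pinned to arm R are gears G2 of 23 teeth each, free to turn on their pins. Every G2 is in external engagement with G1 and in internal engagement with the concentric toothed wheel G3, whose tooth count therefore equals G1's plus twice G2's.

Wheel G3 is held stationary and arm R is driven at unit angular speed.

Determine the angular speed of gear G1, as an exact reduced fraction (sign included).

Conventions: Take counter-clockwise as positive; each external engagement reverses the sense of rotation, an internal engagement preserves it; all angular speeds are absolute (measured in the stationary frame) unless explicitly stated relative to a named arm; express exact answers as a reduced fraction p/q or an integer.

49/13

class = planetary set [G3 = 26+2·23 = 72; Willis about the carrier]
ring teeth: 26 + 2·23 = 72
26(ω_sun−ω_arm) = −72(ω_ring−ω_arm),  ω_ring = 0, ω_arm = 1
ω_sun = 1 − (72/26)(0−1) = 49/13
exact speed ratio = 49/13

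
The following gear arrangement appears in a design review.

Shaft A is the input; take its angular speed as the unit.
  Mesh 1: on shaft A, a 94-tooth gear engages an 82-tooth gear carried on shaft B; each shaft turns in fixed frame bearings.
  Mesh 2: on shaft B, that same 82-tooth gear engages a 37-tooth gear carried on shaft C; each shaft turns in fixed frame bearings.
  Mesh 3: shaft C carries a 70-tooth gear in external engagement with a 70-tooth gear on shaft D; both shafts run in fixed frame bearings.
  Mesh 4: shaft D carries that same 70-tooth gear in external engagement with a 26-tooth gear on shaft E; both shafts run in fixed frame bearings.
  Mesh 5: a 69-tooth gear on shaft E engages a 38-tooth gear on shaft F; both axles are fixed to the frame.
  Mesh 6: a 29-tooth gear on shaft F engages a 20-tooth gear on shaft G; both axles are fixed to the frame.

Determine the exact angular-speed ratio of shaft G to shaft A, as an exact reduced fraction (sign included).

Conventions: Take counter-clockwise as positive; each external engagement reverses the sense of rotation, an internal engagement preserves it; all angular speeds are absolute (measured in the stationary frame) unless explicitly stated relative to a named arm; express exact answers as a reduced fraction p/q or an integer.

658329/36556

class = fixed-axis compound train [6 meshes; 6 ratios multiply, 6 sense flips]
mesh 1 [94T→82T]: running ratio 47/41, sense −
mesh 2 [82T→37T]: running ratio 94/37, sense +
mesh 3 [70T→70T]: running ratio 94/37, sense −
mesh 4 [70T→26T]: running ratio 3290/481, sense +
mesh 5 [69T→38T]: running ratio 113505/9139, sense −
mesh 6 [29T→20T]: running ratio 658329/36556, sense +
ω_out/ω_in = 658329/36556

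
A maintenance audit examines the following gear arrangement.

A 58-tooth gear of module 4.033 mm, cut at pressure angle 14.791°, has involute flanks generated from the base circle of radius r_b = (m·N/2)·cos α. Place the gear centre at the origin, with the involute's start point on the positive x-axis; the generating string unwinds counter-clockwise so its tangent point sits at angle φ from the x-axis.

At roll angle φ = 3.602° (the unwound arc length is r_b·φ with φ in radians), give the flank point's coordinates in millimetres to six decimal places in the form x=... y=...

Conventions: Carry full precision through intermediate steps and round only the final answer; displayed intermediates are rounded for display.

recognized (one wheel, involute flank): single-mesh tooth geometry, m = 4.033, N = 58
pitch radius r_p = m·N/2 = 4.033·58/2 = 116.957000
base radius r_b = r_p·cos α = 116.957000·cos 14.791° = 113.081455
roll angle φ = 3.602° = 0.06286676 rad
x = r_b·(cos φ + φ·sin φ) = 113.304696
y = r_b·(sin φ − φ·cos φ) = 0.009362

x=113.304696 y=0.009362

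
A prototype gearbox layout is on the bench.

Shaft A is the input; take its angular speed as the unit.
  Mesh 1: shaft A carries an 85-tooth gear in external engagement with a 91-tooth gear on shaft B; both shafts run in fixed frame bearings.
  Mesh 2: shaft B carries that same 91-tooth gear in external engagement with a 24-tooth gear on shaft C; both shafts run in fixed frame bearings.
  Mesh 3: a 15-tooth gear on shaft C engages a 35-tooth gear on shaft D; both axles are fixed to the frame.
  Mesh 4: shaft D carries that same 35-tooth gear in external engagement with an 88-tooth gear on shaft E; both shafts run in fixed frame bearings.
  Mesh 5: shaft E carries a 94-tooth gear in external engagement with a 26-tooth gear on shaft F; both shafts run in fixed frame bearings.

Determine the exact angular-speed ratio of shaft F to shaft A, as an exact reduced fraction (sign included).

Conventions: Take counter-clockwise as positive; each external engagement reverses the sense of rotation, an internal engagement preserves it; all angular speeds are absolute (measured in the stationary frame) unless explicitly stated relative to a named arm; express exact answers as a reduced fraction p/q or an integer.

class = fixed-axis compound train [5 meshes; 5 ratios multiply, 5 sense flips]
mesh 1 [85T→91T]: running ratio 85/91, sense −
mesh 2 [91T→24T]: running ratio 85/24, sense +
mesh 3 [15T→35T]: running ratio 85/56, sense −
mesh 4 [35T→88T]: running ratio 425/704, sense +
mesh 5 [94T→26T]: running ratio 19975/9152, sense −
ω_out/ω_in = -19975/9152

-19975/9152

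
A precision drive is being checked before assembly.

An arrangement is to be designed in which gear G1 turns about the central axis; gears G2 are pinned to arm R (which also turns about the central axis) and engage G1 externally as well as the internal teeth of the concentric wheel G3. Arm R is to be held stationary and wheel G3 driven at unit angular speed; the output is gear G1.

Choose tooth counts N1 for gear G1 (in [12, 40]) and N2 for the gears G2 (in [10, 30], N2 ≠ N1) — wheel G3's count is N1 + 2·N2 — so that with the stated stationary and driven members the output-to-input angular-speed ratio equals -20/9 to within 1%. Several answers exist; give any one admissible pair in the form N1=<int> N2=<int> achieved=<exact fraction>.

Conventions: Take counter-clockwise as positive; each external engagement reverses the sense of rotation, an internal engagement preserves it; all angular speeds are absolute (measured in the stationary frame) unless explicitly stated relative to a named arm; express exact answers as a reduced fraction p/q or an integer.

N1=18 N2=11 achieved=-20/9

topology: planetary set — design target -20/9, arm = carrier (Willis)
Willis with ω_arm = 0: ω_sun/ω_ring = −N3/N1; set equal to -20/9  ⇒  N3/N1 = −(-20/9) = 20/9
N3 = N1 + 2·N2  ⇒  N2/N1 = (N3/N1 − 1)/2 = (20/9 − 1)/2 = 11/18
smallest multiple with N1 ≥ 12 and N2 ≥ 10: k = 1  ⇒  N1 = 1·18 = 18, N2 = 1·11 = 11 (N1 ≤ 40, N2 ≤ 30, N2 ≠ N1 ✓), N3 = 18 + 2·11 = 40
check: −N3/N1 with N1 = 18, N3 = 40 gives -20/9; |achieved − target| = 0 ≤ 1/45 ✓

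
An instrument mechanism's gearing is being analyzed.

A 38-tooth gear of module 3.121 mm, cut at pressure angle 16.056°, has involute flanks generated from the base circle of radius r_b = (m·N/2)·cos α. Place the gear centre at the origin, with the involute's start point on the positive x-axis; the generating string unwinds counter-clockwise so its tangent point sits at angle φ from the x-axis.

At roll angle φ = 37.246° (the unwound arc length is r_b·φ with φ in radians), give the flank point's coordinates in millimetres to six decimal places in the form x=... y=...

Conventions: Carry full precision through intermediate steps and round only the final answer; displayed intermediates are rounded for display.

topology: single-mesh involute geometry — m = 3.121, N = 38
pitch radius r_p = m·N/2 = 3.121·38/2 = 59.299000
base radius r_b = r_p·cos α = 59.299000·cos 16.056° = 56.985855
roll angle φ = 37.246° = 0.65006533 rad
x = r_b·(cos φ + φ·sin φ) = 67.784034
y = r_b·(sin φ − φ·cos φ) = 5.000944

x=67.784034 y=5.000944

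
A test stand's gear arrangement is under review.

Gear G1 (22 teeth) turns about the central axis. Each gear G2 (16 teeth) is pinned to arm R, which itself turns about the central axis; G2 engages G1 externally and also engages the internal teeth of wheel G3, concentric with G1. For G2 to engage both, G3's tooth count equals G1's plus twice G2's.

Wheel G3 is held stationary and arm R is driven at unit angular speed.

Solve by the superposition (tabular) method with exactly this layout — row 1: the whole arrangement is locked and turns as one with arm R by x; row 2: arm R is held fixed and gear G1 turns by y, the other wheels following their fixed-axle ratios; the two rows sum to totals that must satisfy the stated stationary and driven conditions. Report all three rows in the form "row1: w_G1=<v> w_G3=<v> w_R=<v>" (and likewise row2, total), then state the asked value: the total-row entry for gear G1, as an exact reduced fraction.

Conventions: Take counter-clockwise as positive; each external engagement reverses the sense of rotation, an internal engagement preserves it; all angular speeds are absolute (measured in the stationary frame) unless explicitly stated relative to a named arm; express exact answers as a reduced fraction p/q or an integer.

row1: w_G1=1 w_G3=1 w_R=1
row2: w_G1=27/11 w_G3=-1 w_R=0
total: w_G1=38/11 w_G3=0 w_R=1
asked value: 38/11

class = planetary set [G3 = 22+2·16 = 54; Willis about the carrier]
row 1 — lock + rotate with arm: ω_sun = ω_ring = ω_arm = x
row 2 (arm held, sun turns y): ω_ring = −(22/54)·y, ω_arm = 0
boundary: total ω_ring = x − (22/54)·y = 0 and total ω_arm = x = 1  ⇒  y = 27/11, x = 1
row 2 ring = −(22/54)·27/11 = -1
totals (row 1 + row 2): sun 1 + 27/11 = 38/11, ring 1 + (-1) = 0, arm 1 + 0 = 1
asked cell (total, sun) = 38/11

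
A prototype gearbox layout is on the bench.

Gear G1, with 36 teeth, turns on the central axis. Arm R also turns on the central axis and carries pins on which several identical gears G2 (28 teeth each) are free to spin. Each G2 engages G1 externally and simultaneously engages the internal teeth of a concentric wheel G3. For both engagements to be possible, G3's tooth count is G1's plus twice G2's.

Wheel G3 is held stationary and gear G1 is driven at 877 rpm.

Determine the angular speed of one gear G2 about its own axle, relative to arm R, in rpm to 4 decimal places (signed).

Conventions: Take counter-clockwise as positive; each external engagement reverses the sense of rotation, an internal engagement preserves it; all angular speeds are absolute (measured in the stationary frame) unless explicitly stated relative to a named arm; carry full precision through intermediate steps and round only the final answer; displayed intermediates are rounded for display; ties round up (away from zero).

-810.4420 rpm

planetary set (36T centre, 28T on arm, 92T internal) — Willis relation
normalise by the input: solve with ω_sun = 1, then scale by 877 rpm
ring teeth: 36 + 2·28 = 92
36(ω_sun−ω_arm) = −92(ω_ring−ω_arm),  ω_ring = 0, ω_sun = 1
36(1−ω_arm) = −92(0−ω_arm)  ⇒  128·ω_arm = 36  ⇒  ω_arm = 9/32
sun–planet mesh: 36·(1−9/32) = −28·(ω_p−ω_arm)  ⇒  ω_p−ω_arm = -207/224
scale: ω_p−ω_arm = -207/224 × 877 rpm = -810.4420 rpm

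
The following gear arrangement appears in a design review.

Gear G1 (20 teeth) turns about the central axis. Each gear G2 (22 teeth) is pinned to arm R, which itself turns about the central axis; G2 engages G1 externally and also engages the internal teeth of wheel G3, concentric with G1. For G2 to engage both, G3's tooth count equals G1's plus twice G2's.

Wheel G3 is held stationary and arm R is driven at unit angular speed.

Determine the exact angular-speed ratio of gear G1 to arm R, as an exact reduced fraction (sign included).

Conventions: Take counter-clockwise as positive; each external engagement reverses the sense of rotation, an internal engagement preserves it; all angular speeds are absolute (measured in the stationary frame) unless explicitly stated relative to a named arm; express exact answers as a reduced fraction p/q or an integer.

recognized (axles ride arm R): planetary set, 20/22/64 teeth
ring teeth: 20 + 2·22 = 64
20(ω_sun−ω_arm) = −64(ω_ring−ω_arm),  ω_ring = 0, ω_arm = 1
ω_sun = 1 − (64/20)(0−1) = 21/5
ω_out/ω_in = 21/5

21/5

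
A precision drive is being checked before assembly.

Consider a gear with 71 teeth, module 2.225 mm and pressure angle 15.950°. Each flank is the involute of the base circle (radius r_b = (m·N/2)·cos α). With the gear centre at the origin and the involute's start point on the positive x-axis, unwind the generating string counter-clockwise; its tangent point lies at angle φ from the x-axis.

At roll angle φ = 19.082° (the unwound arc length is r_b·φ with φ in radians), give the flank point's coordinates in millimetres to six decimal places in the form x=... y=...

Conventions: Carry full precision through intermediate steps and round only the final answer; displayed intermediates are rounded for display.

x=80.042481 y=0.924839

topology: single-mesh involute geometry — m = 2.225, N = 71
pitch radius r_p = m·N/2 = 2.225·71/2 = 78.987500
base radius r_b = r_p·cos α = 78.987500·cos 15.950° = 75.946629
roll angle φ = 19.082° = 0.33304373 rad
x = r_b·(cos φ + φ·sin φ) = 80.042481
y = r_b·(sin φ − φ·cos φ) = 0.924839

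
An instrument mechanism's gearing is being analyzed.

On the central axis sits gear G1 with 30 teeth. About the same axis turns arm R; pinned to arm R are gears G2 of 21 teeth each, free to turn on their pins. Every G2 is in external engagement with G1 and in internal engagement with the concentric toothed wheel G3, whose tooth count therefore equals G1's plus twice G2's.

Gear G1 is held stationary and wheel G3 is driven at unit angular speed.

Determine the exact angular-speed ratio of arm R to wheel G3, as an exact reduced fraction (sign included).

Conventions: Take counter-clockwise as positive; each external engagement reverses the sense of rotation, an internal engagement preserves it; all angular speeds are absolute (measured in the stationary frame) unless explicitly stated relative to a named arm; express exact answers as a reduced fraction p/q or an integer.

12/17

class = planetary set [G3 = 30+2·21 = 72; Willis about the carrier]
ring teeth: 30 + 2·21 = 72
30(ω_sun−ω_arm) = −72(ω_ring−ω_arm),  ω_sun = 0, ω_ring = 1
30(0−ω_arm) = −72(1−ω_arm)  ⇒  102·ω_arm = 72  ⇒  ω_arm = 12/17
ω_out/ω_in = 12/17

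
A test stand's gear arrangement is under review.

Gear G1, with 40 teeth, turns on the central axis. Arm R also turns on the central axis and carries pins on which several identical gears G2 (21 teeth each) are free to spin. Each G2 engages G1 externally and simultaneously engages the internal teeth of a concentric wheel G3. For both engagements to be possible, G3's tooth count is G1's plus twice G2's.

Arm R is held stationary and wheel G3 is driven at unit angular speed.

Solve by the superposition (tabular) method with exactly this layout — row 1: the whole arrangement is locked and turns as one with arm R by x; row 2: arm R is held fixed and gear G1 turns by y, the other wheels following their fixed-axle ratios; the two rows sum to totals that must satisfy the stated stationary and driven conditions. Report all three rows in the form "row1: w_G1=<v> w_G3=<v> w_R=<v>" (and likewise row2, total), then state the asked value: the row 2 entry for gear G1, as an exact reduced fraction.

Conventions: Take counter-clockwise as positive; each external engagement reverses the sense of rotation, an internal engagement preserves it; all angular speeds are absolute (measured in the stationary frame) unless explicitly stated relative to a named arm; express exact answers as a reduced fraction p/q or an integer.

planetary set (40T centre, 21T on arm, 82T internal) — Willis relation
row 1: whole set turns with the arm by x
superposition row 2 [arm held]: sun y, ring −(40/82)·y, arm 0
boundary: total ω_arm = x = 0 and total ω_ring = x − (40/82)·y = 1  ⇒  y = -41/20, x = 0
row 2 ring = −(40/82)·(-41/20) = 1
totals (row 1 + row 2): sun 0 + (-41/20) = -41/20, ring 0 + 1 = 1, arm 0 + 0 = 0
asked cell (row2, sun) = -41/20

row1: w_G1=0 w_G3=0 w_R=0
row2: w_G1=-41/20 w_G3=1 w_R=0
total: w_G1=-41/20 w_G3=1 w_R=0
asked value: -41/20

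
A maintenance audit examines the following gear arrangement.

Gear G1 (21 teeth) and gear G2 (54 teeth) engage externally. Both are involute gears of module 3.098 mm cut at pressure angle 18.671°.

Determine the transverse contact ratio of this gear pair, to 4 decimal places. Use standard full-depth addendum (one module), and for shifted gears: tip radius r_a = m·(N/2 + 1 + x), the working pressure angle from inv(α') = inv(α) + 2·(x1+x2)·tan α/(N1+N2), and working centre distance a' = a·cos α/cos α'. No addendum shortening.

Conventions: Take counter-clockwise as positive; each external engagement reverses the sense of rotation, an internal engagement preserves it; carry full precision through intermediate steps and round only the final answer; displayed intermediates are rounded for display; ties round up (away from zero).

1.7319

single-mesh involute tooth geometry (21T engaging 54T at module 3.098)
base radii: r_b1 = 30.817078, r_b2 = 79.243915
tip radii: r_a1 = 35.627000, r_a2 = 86.744000
no profile shift: α' = α, a' = a
action lengths: √(r_a1²−r_b1²) = 17.877104, √(r_a2²−r_b2²) = 35.283474
base pitch p_b = π·m·cos α = 9.220448
CR = (17.877104 + 35.283474 − 116.175000·sin 18.67100°)/9.220448 = 1.731919
contact ratio ≈ 1.7319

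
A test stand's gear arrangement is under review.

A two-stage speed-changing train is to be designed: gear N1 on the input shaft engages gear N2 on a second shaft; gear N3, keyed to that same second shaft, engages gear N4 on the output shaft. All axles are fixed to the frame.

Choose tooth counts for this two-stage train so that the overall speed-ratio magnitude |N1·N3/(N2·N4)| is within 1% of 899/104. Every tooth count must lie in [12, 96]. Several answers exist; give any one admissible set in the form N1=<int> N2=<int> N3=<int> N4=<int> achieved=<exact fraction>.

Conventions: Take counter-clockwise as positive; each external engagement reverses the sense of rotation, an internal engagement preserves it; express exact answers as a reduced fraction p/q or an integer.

design class (target 899/104): fixed-axis compound train
target = 899/104 in lowest terms: an exact hit needs N1·N3 = k·899 and N2·N4 = k·104 for one integer k, every count in [12, 96]; additionally prefer no 1:1 stage (N1 ≠ N2, N3 ≠ N4)
k = 1: no 1:1-free in-range split of k·899 and k·104 into factor pairs; take k = 2
k = 2: N1·N3 = 1798 = 29·62, N2·N4 = 208 = 13·16
achieved = 29·62/(13·16) = 899/104; |achieved − target| = 0 ≤ 899/10400 ✓

N1=29 N2=13 N3=62 N4=16 achieved=899/104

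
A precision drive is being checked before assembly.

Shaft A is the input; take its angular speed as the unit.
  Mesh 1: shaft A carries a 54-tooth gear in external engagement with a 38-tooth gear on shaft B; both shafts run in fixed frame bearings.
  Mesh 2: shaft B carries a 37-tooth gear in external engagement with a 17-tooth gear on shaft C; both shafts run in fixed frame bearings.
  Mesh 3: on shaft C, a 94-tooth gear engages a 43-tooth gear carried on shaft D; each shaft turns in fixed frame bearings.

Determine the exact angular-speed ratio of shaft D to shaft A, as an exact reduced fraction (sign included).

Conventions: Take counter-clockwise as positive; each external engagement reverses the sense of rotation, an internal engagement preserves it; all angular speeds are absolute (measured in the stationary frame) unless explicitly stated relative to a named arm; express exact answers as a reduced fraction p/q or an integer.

-93906/13889

class = fixed-axis compound train [3 meshes; 3 ratios multiply, 3 sense flips]
mesh 1 [54T→38T]: running ratio 27/19, sense −
mesh 2 [37T→17T]: running ratio 999/323, sense +
mesh 3 [94T→43T]: running ratio 93906/13889, sense −
ω_out/ω_in = -93906/13889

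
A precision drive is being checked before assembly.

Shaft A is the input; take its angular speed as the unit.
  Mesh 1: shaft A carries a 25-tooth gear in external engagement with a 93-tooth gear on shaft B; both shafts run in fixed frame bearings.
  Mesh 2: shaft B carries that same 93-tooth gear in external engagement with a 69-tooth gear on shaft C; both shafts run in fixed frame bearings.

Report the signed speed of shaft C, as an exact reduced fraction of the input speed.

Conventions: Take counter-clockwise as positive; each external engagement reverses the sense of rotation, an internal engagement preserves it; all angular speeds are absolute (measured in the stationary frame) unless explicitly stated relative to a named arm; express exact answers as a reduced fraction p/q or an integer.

25/69

2-mesh fixed-axis compound train (all bearings frame-fixed)
mesh 1 [25T→93T]: |ω|/ω_in = 1×25/93 = 25/93, sense flips to −
mesh 2 [93T→69T]: |ω|/ω_in = (25/93)×93/69 = 25/69, sense flips to +
signed output speed (× input speed) = 25/69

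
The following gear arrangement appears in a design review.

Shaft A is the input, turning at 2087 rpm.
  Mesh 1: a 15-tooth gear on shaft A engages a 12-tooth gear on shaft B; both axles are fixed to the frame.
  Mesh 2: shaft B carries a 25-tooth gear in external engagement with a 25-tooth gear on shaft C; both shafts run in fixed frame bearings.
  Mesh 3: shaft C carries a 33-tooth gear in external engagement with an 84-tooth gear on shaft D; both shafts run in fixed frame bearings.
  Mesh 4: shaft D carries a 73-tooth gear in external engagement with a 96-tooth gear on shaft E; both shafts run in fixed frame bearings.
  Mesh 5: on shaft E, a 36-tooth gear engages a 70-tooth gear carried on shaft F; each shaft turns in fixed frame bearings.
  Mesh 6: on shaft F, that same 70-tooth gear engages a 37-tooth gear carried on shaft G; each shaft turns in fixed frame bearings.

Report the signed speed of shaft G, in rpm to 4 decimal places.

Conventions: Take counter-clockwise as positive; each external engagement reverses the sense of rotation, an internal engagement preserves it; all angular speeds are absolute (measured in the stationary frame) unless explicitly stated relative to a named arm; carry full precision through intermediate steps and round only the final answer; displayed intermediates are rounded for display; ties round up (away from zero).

+758.2624 rpm

class = fixed-axis compound train [6 meshes; 6 ratios multiply, 6 sense flips]
mesh 1 [15T→12T]: ω = 2087.0000×15/12 = 2608.7500 rpm, sense flips to −
mesh 2 [25T→25T]: ω = 2608.7500×25/25 = 2608.7500 rpm, sense flips to +
mesh 3 [33T→84T]: ω = 2608.7500×33/84 = 1024.8661 rpm, sense flips to −
mesh 4 [73T→96T]: ω = 1024.8661×73/96 = 779.3252 rpm, sense flips to +
mesh 5 [36T→70T]: ω = 779.3252×36/70 = 400.7958 rpm, sense flips to −
mesh 6 [70T→37T]: ω = 400.7958×70/37 = 758.2624 rpm, sense flips to +
signed output speed = +758.2624 rpm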